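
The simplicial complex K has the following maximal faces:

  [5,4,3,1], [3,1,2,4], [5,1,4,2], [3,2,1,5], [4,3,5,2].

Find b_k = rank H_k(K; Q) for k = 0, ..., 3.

b_0 = 1, b_1 = 0, b_2 = 0, b_3 = 1.

Take the total order 1 < 2 < 3 < 4 < 5 on the vertex set. Then K (dimension 3) consists of the simplices:

  0-simplices (5): [1], [2], [3], [4], [5]
  1-simplices (10): [1,2], [1,3], [1,4], [1,5], [2,3], [2,4], [2,5], [3,4], [3,5], [4,5]
  2-simplices (10): [1,2,3], [1,2,4], [1,2,5], [1,3,4], [1,3,5], [1,4,5], [2,3,4], [2,3,5], [2,4,5], [3,4,5]
  3-simplices (5): [1,2,3,4], [1,2,3,5], [1,2,4,5], [1,3,4,5], [2,3,4,5]

Hence C_0 ≅ Z^5, C_1 ≅ Z^10, C_2 ≅ Z^10, C_3 ≅ Z^5.

∂_1: C_1 → C_0 is given by ∂[p,q] = [q] − [p]. For instance
  ∂[1,4] = [4] − [1].
The 5×10 boundary matrix has rank 4 and Smith normal form diag(1,1,1,1).

∂_2: C_2 → C_1 sends each 2-simplex [p,q,r] to [q,r] − [p,r] + [p,q]. For instance
  ∂[1,4,5] = [4,5] − [1,5] + [1,4],
  ∂[3,4,5] = [4,5] − [3,5] + [3,4].
The resulting 10×10 matrix has rank 6, and its Smith normal form has invariant factors (1,1,1,1,1,1).

∂_3: C_3 → C_2 sends each 3-simplex σ to the alternating sum Σ_i (−1)^i (σ with its i-th vertex removed). For instance
  ∂[1,2,3,4] = [2,3,4] − [1,3,4] + [1,2,4] − [1,2,3],
  ∂[1,2,3,5] = [2,3,5] − [1,3,5] + [1,2,5] − [1,2,3].
As a 10×5 matrix over Z this has rank 4, with invariant factors (1,1,1,1).

Computing H_k = (kernel of ∂_k) / (image of ∂_{k+1}):

  H_0: rank C_0 − rank ∂_1 = 5 − 4 = 1, and the invariant factors of ∂_1 are all 1, so H_0 = Z.
  H_1: rank ker ∂_1 − rank ∂_2 = (10 − 4) − 6 = 0, and the invariant factors of ∂_2 are all 1, so H_1 = 0.
  H_2: rank ker ∂_2 − rank ∂_3 = (10 − 6) − 4 = 0, and the invariant factors of ∂_3 are all 1, so H_2 = 0.
  H_3: rank ker ∂_3 − rank ∂_4 = (5 − 4) − 0 = 1, and there is no ∂_4, so H_3 = Z.

Hence the Betti numbers are b_0 = 1, b_1 = 0, b_2 = 0, b_3 = 1.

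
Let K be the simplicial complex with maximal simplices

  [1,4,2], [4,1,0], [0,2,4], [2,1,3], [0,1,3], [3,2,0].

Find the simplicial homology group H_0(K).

H_0 = Z.

We work with the vertex ordering 0 < 1 < 2 < 3 < 4. The simplices of K, each written with vertices in increasing order, are:

  0-simplices (5): [0], [1], [2], [3], [4]
  1-simplices (9): [0,1], [0,2], [0,3], [0,4], [1,2], [1,3], [1,4], [2,3], [2,4]
  2-simplices (6): [0,1,3], [0,1,4], [0,2,3], [0,2,4], [1,2,3], [1,2,4]

so the chain groups are C_0 ≅ Z^5, C_1 ≅ Z^9, C_2 ≅ Z^6.

∂_1: C_1 → C_0 sends each edge [p,q] (with p < q) to q − p. For instance
  ∂[1,2] = [2] − [1].
The 5×9 boundary matrix has rank 4 and Smith normal form diag(1,1,1,1).

∂_2: C_2 → C_1 sends each 2-simplex [p,q,r] to [q,r] − [p,r] + [p,q]. For instance
  ∂[0,2,4] = [2,4] − [0,4] + [0,2],
  ∂[1,2,4] = [2,4] − [1,4] + [1,2].
The resulting 9×6 matrix has rank 5, and its Smith normal form has invariant factors (1,1,1,1,1).

Computing H_k = (kernel of ∂_k) / (image of ∂_{k+1}):

  H_0: rank C_0 − rank ∂_1 = 5 − 4 = 1, and the invariant factors of ∂_1 are all 1, so H_0 ≅ Z.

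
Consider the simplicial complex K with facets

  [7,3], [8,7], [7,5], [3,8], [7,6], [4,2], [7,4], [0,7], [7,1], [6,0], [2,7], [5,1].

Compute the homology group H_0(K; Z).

H_0 ≅ Z.

Fix the vertex order 0 < 1 < 2 < 3 < 4 < 5 < 6 < 7 < 8 and write every simplex with vertices in increasing order. Then dim K = 1 and the simplices of K are:

  0-simplices (9): [0], [1], [2], [3], [4], [5], [6], [7], [8]
  1-simplices (12): [0,6], [0,7], [1,5], [1,7], [2,4], [2,7], [3,7], [3,8], [4,7], [5,7], [6,7], [7,8]

giving chain groups C_0 ≅ Z^9, C_1 ≅ Z^12.

∂_1: C_1 → C_0 maps an edge to its endpoints' difference, ∂[p,q] = q − p.
The resulting 9×12 matrix has rank 8, and its Smith normal form has invariant factors (1,1,1,1,1,1,1,1).

Computing H_k = (kernel of ∂_k) / (image of ∂_{k+1}):

  H_0: rank C_0 − rank ∂_1 = 9 − 8 = 1, and the invariant factors of ∂_1 are all 1, so H_0 ≅ Z.

(K is a triangulation of a wedge of 4 circles.)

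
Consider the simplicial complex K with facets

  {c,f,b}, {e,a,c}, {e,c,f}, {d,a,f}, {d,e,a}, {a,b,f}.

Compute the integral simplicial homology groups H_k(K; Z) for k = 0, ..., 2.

H_0 = Z,  H_1 = Z,  H_2 = 0.

K has 6 vertices, 12 edges, 6 triangles.
rank ∂_0 = 0, rank ∂_1 = 5 ⇒ b_0 = 6 − 0 − 5 = 1; all invariant factors of ∂_1 are 1 so no torsion. So H_0 ≅ Z.
rank ∂_1 = 5, rank ∂_2 = 6 ⇒ b_1 = 12 − 5 − 6 = 1; all invariant factors of ∂_2 are 1 so no torsion. So H_1 ≅ Z.
rank ∂_2 = 6, rank ∂_3 = 0 ⇒ b_2 = 6 − 6 − 0 = 0. So H_2 ≅ 0.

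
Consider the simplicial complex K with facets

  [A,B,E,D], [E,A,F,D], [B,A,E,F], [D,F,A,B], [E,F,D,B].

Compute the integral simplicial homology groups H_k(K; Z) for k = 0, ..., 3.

H_0 = Z,  H_1 = 0,  H_2 = 0,  H_3 = Z.

K has 5 vertices, 10 edges, 10 triangles, 5 3-simplices.
rank ∂_0 = 0, rank ∂_1 = 4 ⇒ b_0 = 5 − 0 − 4 = 1; all invariant factors of ∂_1 are 1 so no torsion. So H_0 ≅ Z.
rank ∂_1 = 4, rank ∂_2 = 6 ⇒ b_1 = 10 − 4 − 6 = 0; all invariant factors of ∂_2 are 1 so no torsion. So H_1 ≅ 0.
rank ∂_2 = 6, rank ∂_3 = 4 ⇒ b_2 = 10 − 6 − 4 = 0; all invariant factors of ∂_3 are 1 so no torsion. So H_2 ≅ 0.
rank ∂_3 = 4, rank ∂_4 = 0 ⇒ b_3 = 5 − 4 − 0 = 1. So H_3 ≅ Z.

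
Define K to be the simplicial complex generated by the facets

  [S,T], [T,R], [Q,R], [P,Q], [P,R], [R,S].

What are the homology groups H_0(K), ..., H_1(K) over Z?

Take the total order P < Q < R < S < T on the vertex set. Then K (dimension 1) consists of the simplices:

  0-simplices (5): P, Q, R, S, T
  1-simplices (6): PQ, PR, QR, RS, RT, ST

Hence C_0 ≅ Z^5, C_1 ≅ Z^6.

The boundary map ∂_1: C_1 → C_0 is given by ∂[p,q] = [q] − [p]. For instance
  ∂PQ = Q − P.
The 5×6 boundary matrix has rank 4 and Smith normal form diag(1,1,1,1).

Reading off H_k = ker ∂_k / im ∂_{k+1}:

  H_0: rank C_0 − rank ∂_1 = 5 − 4 = 1, and the invariant factors of ∂_1 are all 1, so H_0 ≅ Z.
  H_1: rank ker ∂_1 − rank ∂_2 = (6 − 4) − 0 = 2, and there is no ∂_2, so H_1 ≅ Z^2.

(K is a triangulation of a wedge of 2 circles.)

H_0 ≅ Z,  H_1 ≅ Z^2.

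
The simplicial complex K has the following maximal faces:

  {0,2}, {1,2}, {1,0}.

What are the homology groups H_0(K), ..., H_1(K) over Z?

Take the total order 0 < 1 < 2 on the vertex set. Then K (dimension 1) consists of the simplices:

  0-simplices (3): [0], [1], [2]
  1-simplices (3): [0,1], [0,2], [1,2]

so the chain groups are C_0 ≅ Z^3, C_1 ≅ Z^3.

Boundary ∂_1: C_1 → C_0 maps an edge to its endpoints' difference, ∂[p,q] = q − p.
This gives a 3×3 integer matrix of rank 2; reducing to Smith normal form yields diagonal entries (1,1).

Reading off H_k = ker ∂_k / im ∂_{k+1}:

  H_0: rank C_0 − rank ∂_1 = 3 − 2 = 1, and the invariant factors of ∂_1 are all 1, so H_0 ≅ Z.
  H_1: rank ker ∂_1 − rank ∂_2 = (3 − 2) − 0 = 1, and there is no ∂_2, so H_1 ≅ Z.

(K is a triangulation of the circle S^1.)

H_0 ≅ Z,  H_1 ≅ Z.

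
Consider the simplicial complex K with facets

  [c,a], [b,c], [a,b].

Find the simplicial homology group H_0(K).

We work with the vertex ordering a < b < c. The simplices of K, each written with vertices in increasing order, are:

  0-simplices (3): a, b, c
  1-simplices (3): ab, ac, bc

giving chain groups C_0 ≅ Z^3, C_1 ≅ Z^3.

∂_1: C_1 → C_0 is given by ∂[p,q] = [q] − [p]. For instance
  ∂ab = b − a.
As a 3×3 matrix over Z this has rank 2, with invariant factors (1,1).

Computing H_k = (kernel of ∂_k) / (image of ∂_{k+1}):

  H_0: rank C_0 − rank ∂_1 = 3 − 2 = 1, and the invariant factors of ∂_1 are all 1, so H_0 = Z.

(K is a triangulation of the circle S^1.)

H_0 = Z.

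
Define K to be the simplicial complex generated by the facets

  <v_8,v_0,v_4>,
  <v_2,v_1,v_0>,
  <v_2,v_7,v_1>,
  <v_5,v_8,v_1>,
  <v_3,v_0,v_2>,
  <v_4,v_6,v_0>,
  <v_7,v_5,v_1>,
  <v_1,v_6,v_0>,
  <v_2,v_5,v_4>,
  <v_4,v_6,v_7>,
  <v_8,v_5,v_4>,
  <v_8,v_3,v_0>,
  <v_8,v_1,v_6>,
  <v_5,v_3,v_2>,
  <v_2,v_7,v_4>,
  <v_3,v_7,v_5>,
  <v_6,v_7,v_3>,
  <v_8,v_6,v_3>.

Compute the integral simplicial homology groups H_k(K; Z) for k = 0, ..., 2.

We work with the vertex ordering v_0 < v_1 < v_2 < v_3 < v_4 < v_5 < v_6 < v_7 < v_8. The simplices of K, each written with vertices in increasing order, are:

  0-simplices (9): [v_0], [v_1], [v_2], [v_3], [v_4], [v_5], [v_6], [v_7], [v_8]
  1-simplices (27): (27 of them)
  2-simplices (18): (18 of them)

Hence C_0 ≅ Z^9, C_1 ≅ Z^27, C_2 ≅ Z^18.

∂_1: C_1 → C_0 is given by ∂[p,q] = [q] − [p].
This gives a 9×27 integer matrix of rank 8; reducing to Smith normal form yields diagonal entries (1,1,1,1,1,1,1,1).

∂_2: C_2 → C_1 maps a triangle to the signed sum of its edges. For instance
  ∂[v_1,v_5,v_8] = [v_5,v_8] − [v_1,v_8] + [v_1,v_5],
  ∂[v_0,v_1,v_6] = [v_1,v_6] − [v_0,v_6] + [v_0,v_1].
As a 27×18 matrix over Z this has rank 18, with invariant factors (1,1,1,1,1,1,1,1,1,1,1,1,1,1,1,1,1,2).

Computing H_k = (kernel of ∂_k) / (image of ∂_{k+1}):

  H_0: rank C_0 − rank ∂_1 = 9 − 8 = 1, and the invariant factors of ∂_1 are all 1, so H_0 ≅ Z.
  H_1: rank ker ∂_1 − rank ∂_2 = (27 − 8) − 18 = 1, and ∂_2 has invariant factor 2 > 1, so H_1 ≅ Z ⊕ Z/2.
  H_2: rank ker ∂_2 − rank ∂_3 = (18 − 18) − 0 = 0, and there is no ∂_3, so H_2 ≅ 0.

(K is a triangulation of the Klein bottle.)

H_0 ≅ Z,  H_1 ≅ Z ⊕ Z/2,  H_2 = 0.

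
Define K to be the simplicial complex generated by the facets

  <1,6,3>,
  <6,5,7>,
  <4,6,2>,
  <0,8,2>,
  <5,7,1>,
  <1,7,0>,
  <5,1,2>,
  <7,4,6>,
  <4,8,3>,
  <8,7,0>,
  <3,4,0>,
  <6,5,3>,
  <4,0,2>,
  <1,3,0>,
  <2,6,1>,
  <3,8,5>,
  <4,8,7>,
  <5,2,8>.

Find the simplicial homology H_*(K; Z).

H_0 = Z,  H_1 = Z ⊕ Z/2,  H_2 = 0.

K has 9 vertices, 27 edges, 18 triangles.
rank ∂_0 = 0, rank ∂_1 = 8 ⇒ b_0 = 9 − 0 − 8 = 1; all invariant factors of ∂_1 are 1 so no torsion. So H_0 ≅ Z.
rank ∂_1 = 8, rank ∂_2 = 18 ⇒ b_1 = 27 − 8 − 18 = 1; ∂_2 has invariant factor(s) [2] giving torsion. So H_1 ≅ Z ⊕ Z/2.
rank ∂_2 = 18, rank ∂_3 = 0 ⇒ b_2 = 18 − 18 − 0 = 0. So H_2 ≅ 0.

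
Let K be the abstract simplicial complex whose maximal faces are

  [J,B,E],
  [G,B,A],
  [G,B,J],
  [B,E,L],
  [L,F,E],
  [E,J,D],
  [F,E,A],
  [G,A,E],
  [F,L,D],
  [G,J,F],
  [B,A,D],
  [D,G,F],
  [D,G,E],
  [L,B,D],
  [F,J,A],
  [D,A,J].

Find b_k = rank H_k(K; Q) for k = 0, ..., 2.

b_0 = 1, b_1 = 2, b_2 = 1.

Order the vertices as A < B < D < E < F < G < J < L. Listing each simplex with vertices in this order, K has dimension 2 with simplices:

  0-simplices (8): A, B, D, E, F, G, J, L
  1-simplices (24): AB, AD, AE, AF, AG, AJ, BD, BE, BG, BJ, BL, DE, DF, DG, DJ, DL, EF, EG, EJ, EL, FG, FJ, FL, GJ
  2-simplices (16): ABD, ABG, ADJ, AEF, AEG, AFJ, BDL, BEJ, BEL, BGJ, DEG, DEJ, DFG, DFL, EFL, FGJ

giving chain groups C_0 ≅ Z^8, C_1 ≅ Z^24, C_2 ≅ Z^16.

∂_1: C_1 → C_0 maps an edge to its endpoints' difference, ∂[p,q] = q − p.
The 8×24 boundary matrix has rank 7 and Smith normal form diag(1,1,1,1,1,1,1).

The boundary map ∂_2: C_2 → C_1 sends each 2-simplex [p,q,r] to [q,r] − [p,r] + [p,q]. For instance
  ∂AEG = EG − AG + AE,
  ∂ABG = BG − AG + AB.
As a 24×16 matrix over Z this has rank 15, with invariant factors (1,1,1,1,1,1,1,1,1,1,1,1,1,1,1).

Computing H_k = (kernel of ∂_k) / (image of ∂_{k+1}):

  H_0: rank C_0 − rank ∂_1 = 8 − 7 = 1, and the invariant factors of ∂_1 are all 1, so H_0 ≅ Z.
  H_1: rank ker ∂_1 − rank ∂_2 = (24 − 7) − 15 = 2, and the invariant factors of ∂_2 are all 1, so H_1 ≅ Z^2.
  H_2: rank ker ∂_2 − rank ∂_3 = (16 − 15) − 0 = 1, and there is no ∂_3, so H_2 ≅ Z.

Hence the Betti numbers are b_0 = 1, b_1 = 2, b_2 = 1.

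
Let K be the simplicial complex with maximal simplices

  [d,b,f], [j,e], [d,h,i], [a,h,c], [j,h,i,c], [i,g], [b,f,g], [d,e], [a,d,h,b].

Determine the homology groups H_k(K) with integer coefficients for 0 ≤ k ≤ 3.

H_0 = Z,  H_1 = Z^2,  H_2 = 0,  H_3 = 0.

Take the total order a < b < c < d < e < f < g < h < i < j on the vertex set. Then K (dimension 3) consists of the simplices:

  0-simplices (10): a, b, c, d, e, f, g, h, i, j
  1-simplices (21): ab, ac, ad, ah, bd, bf, bg, bh, ch, ci, cj, de, df, dh, di, ej, fg, gi, hi, hj, ij
  2-simplices (12): abd, abh, ach, adh, bdf, bdh, bfg, chi, chj, cij, dhi, hij
  3-simplices (2): abdh, chij

giving chain groups C_0 ≅ Z^10, C_1 ≅ Z^21, C_2 ≅ Z^12, C_3 ≅ Z^2.

The boundary map ∂_1: C_1 → C_0 is given by ∂[p,q] = [q] − [p].
This gives a 10×21 integer matrix of rank 9; reducing to Smith normal form yields diagonal entries (1,1,1,1,1,1,1,1,1).

Boundary ∂_2: C_2 → C_1 sends each 2-simplex [p,q,r] to [q,r] − [p,r] + [p,q]. For instance
  ∂abh = bh − ah + ab,
  ∂cij = ij − cj + ci.
The 21×12 boundary matrix has rank 10 and Smith normal form diag(1,1,1,1,1,1,1,1,1,1).

∂_3: C_3 → C_2 sends each 3-simplex σ to the alternating sum Σ_i (−1)^i (σ with its i-th vertex removed). For instance
  ∂chij = hij − cij + chj − chi,
  ∂abdh = bdh − adh + abh − abd.
The resulting 12×2 matrix has rank 2, and its Smith normal form has invariant factors (1,1).

Reading off H_k = ker ∂_k / im ∂_{k+1}:

  H_0: rank C_0 − rank ∂_1 = 10 − 9 = 1, and the invariant factors of ∂_1 are all 1, so H_0 = Z.
  H_1: rank ker ∂_1 − rank ∂_2 = (21 − 9) − 10 = 2, and the invariant factors of ∂_2 are all 1, so H_1 = Z^2.
  H_2: rank ker ∂_2 − rank ∂_3 = (12 − 10) − 2 = 0, and the invariant factors of ∂_3 are all 1, so H_2 = 0.
  H_3: rank ker ∂_3 − rank ∂_4 = (2 − 2) − 0 = 0, and there is no ∂_4, so H_3 = 0.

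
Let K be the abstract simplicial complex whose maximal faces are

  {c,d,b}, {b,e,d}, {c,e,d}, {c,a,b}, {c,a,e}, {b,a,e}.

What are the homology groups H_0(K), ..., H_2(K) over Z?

Order the vertices as a < b < c < d < e. Listing each simplex with vertices in this order, K has dimension 2 with simplices:

  0-simplices (5): a, b, c, d, e
  1-simplices (9): ab, ac, ae, bc, bd, be, cd, ce, de
  2-simplices (6): abc, abe, ace, bcd, bde, cde

Hence C_0 ≅ Z^5, C_1 ≅ Z^9, C_2 ≅ Z^6.

The boundary map ∂_1: C_1 → C_0 sends each edge [p,q] (with p < q) to q − p. For instance
  ∂ae = e − a.
As a 5×9 matrix over Z this has rank 4, with invariant factors (1,1,1,1).

∂_2: C_2 → C_1 maps a triangle to the signed sum of its edges. For instance
  ∂abe = be − ae + ab,
  ∂bcd = cd − bd + bc.
The resulting 9×6 matrix has rank 5, and its Smith normal form has invariant factors (1,1,1,1,1).

Computing H_k = (kernel of ∂_k) / (image of ∂_{k+1}):

  H_0: rank C_0 − rank ∂_1 = 5 − 4 = 1, and the invariant factors of ∂_1 are all 1, so H_0 = Z.
  H_1: rank ker ∂_1 − rank ∂_2 = (9 − 4) − 5 = 0, and the invariant factors of ∂_2 are all 1, so H_1 = 0.
  H_2: rank ker ∂_2 − rank ∂_3 = (6 − 5) − 0 = 1, and there is no ∂_3, so H_2 = Z.

(K is a triangulation of the 2-sphere S^2.)

H_0 ≅ Z,  H_1 = 0,  H_2 ≅ Z.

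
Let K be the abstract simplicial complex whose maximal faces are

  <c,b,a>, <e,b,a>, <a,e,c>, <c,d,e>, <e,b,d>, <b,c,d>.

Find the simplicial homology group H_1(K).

H_1 ≅ 0.

K has 5 vertices, 9 edges, 6 triangles.
rank ∂_1 = 4, rank ∂_2 = 5 ⇒ b_1 = 9 − 4 − 5 = 0; all invariant factors of ∂_2 are 1 so no torsion. So H_1 = 0.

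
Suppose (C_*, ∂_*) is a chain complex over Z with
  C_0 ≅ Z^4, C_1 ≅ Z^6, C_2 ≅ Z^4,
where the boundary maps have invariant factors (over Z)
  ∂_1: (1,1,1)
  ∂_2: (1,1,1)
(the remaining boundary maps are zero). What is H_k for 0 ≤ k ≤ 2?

H_0 ≅ Z,  H_1 = 0,  H_2 ≅ Z.

H_0: b_0 = 4 − 0 − 3 = 1; torsion from ∂_1 factors > 1: none. So H_0 ≅ Z.
H_1: b_1 = 6 − 3 − 3 = 0; torsion from ∂_2 factors > 1: none. So H_1 ≅ 0.
H_2: b_2 = 4 − 3 − 0 = 1; torsion from ∂_3 factors > 1: none. So H_2 ≅ Z.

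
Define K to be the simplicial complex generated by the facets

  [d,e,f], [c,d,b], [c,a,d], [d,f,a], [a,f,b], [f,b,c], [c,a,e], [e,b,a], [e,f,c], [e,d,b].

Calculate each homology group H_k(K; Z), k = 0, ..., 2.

Order the vertices as a < b < c < d < e < f. Listing each simplex with vertices in this order, K has dimension 2 with simplices:

  0-simplices (6): a, b, c, d, e, f
  1-simplices (15): ab, ac, ad, ae, af, bc, bd, be, bf, cd, ce, cf, de, df, ef
  2-simplices (10): abe, abf, acd, ace, adf, bcd, bcf, bde, cef, def

Hence C_0 ≅ Z^6, C_1 ≅ Z^15, C_2 ≅ Z^10.

∂_1: C_1 → C_0 is given by ∂[p,q] = [q] − [p]. For instance
  ∂ac = c − a.
As a 6×15 matrix over Z this has rank 5, with invariant factors (1,1,1,1,1).

Boundary ∂_2: C_2 → C_1 acts by ∂[p,q,r] = [q,r] − [p,r] + [p,q]. For instance
  ∂def = ef − df + de,
  ∂adf = df − af + ad.
As a 15×10 matrix over Z this has rank 10, with invariant factors (1,1,1,1,1,1,1,1,1,2).

From H_k ≅ ker(∂_k) / im(∂_{k+1}) we obtain:

  H_0: rank C_0 − rank ∂_1 = 6 − 5 = 1, and the invariant factors of ∂_1 are all 1, so H_0 ≅ Z.
  H_1: rank ker ∂_1 − rank ∂_2 = (15 − 5) − 10 = 0, and ∂_2 has invariant factor 2 > 1, so H_1 ≅ Z/2.
  H_2: rank ker ∂_2 − rank ∂_3 = (10 − 10) − 0 = 0, and there is no ∂_3, so H_2 ≅ 0.

(K is a triangulation of the real projective plane RP^2.)

H_0 ≅ Z,  H_1 ≅ Z/2,  H_2 = 0.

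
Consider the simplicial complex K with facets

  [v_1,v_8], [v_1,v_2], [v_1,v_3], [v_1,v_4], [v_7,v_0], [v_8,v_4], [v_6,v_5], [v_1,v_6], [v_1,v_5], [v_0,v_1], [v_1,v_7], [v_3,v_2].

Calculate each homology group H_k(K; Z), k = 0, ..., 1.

H_0 = Z,  H_1 = Z^4.

K has 9 vertices, 12 edges.
rank ∂_0 = 0, rank ∂_1 = 8 ⇒ b_0 = 9 − 0 − 8 = 1; all invariant factors of ∂_1 are 1 so no torsion. So H_0 = Z.
rank ∂_1 = 8, rank ∂_2 = 0 ⇒ b_1 = 12 − 8 − 0 = 4. So H_1 = Z^4.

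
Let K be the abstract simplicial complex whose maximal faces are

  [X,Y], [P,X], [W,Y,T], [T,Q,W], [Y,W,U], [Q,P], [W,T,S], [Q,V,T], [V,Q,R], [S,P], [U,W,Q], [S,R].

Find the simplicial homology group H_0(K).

We work with the vertex ordering P < Q < R < S < T < U < V < W < X < Y. The simplices of K, each written with vertices in increasing order, are:

  0-simplices (10): P, Q, R, S, T, U, V, W, X, Y
  1-simplices (19): PQ, PS, PX, QR, QT, QU, QV, QW, RS, RV, ST, SW, TV, TW, TY, UW, UY, WY, XY
  2-simplices (7): QRV, QTV, QTW, QUW, STW, TWY, UWY

so the chain groups are C_0 ≅ Z^10, C_1 ≅ Z^19, C_2 ≅ Z^7.

The boundary map ∂_1: C_1 → C_0 is given by ∂[p,q] = [q] − [p]. For instance
  ∂TW = W − T.
The 10×19 boundary matrix has rank 9 and Smith normal form diag(1,1,1,1,1,1,1,1,1).

The boundary map ∂_2: C_2 → C_1 acts by ∂[p,q,r] = [q,r] − [p,r] + [p,q]. For instance
  ∂UWY = WY − UY + UW,
  ∂QTW = TW − QW + QT.
This gives a 19×7 integer matrix of rank 7; reducing to Smith normal form yields diagonal entries (1,1,1,1,1,1,1).

Computing H_k = (kernel of ∂_k) / (image of ∂_{k+1}):

  H_0: rank C_0 − rank ∂_1 = 10 − 9 = 1, and the invariant factors of ∂_1 are all 1, so H_0 ≅ Z.

H_0 = Z.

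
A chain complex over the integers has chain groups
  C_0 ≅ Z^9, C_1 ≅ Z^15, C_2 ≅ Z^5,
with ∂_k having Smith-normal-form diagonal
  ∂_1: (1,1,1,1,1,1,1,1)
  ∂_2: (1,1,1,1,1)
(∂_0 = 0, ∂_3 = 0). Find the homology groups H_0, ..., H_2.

H_0: b_0 = 9 − 0 − 8 = 1; torsion from ∂_1 factors > 1: none. So H_0 = Z.
H_1: b_1 = 15 − 8 − 5 = 2; torsion from ∂_2 factors > 1: none. So H_1 = Z^2.
H_2: b_2 = 5 − 5 − 0 = 0; torsion from ∂_3 factors > 1: none. So H_2 = 0.

H_0 = Z,  H_1 = Z^2,  H_2 = 0.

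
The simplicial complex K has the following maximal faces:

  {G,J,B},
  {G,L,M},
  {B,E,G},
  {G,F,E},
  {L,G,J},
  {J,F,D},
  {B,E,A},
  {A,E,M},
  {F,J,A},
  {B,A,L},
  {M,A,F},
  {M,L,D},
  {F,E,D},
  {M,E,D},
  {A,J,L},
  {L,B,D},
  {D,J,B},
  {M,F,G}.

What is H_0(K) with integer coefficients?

Fix the vertex order A < B < D < E < F < G < J < L < M and write every simplex with vertices in increasing order. Then dim K = 2 and the simplices of K are:

  0-simplices (9): A, B, D, E, F, G, J, L, M
  1-simplices (27): AB, AE, AF, AJ, AL, AM, BD, BE, BG, BJ, BL, DE, DF, DJ, DL, DM, EF, EG, EM, FG, FJ, FM, GJ, GL, GM, JL, LM
  2-simplices (18): ABE, ABL, AEM, AFJ, AFM, AJL, BDJ, BDL, BEG, BGJ, DEF, DEM, DFJ, DLM, EFG, FGM, GJL, GLM

giving chain groups C_0 ≅ Z^9, C_1 ≅ Z^27, C_2 ≅ Z^18.

∂_1: C_1 → C_0 is given by ∂[p,q] = [q] − [p]. For instance
  ∂GJ = J − G.
The 9×27 boundary matrix has rank 8 and Smith normal form diag(1,1,1,1,1,1,1,1).

Boundary ∂_2: C_2 → C_1 acts by ∂[p,q,r] = [q,r] − [p,r] + [p,q]. For instance
  ∂ABE = BE − AE + AB,
  ∂AFM = FM − AM + AF.
The 27×18 boundary matrix has rank 18 and Smith normal form diag(1,1,1,1,1,1,1,1,1,1,1,1,1,1,1,1,1,2).

From H_k ≅ ker(∂_k) / im(∂_{k+1}) we obtain:

  H_0: rank C_0 − rank ∂_1 = 9 − 8 = 1, and the invariant factors of ∂_1 are all 1, so H_0 = Z.

H_0 = Z.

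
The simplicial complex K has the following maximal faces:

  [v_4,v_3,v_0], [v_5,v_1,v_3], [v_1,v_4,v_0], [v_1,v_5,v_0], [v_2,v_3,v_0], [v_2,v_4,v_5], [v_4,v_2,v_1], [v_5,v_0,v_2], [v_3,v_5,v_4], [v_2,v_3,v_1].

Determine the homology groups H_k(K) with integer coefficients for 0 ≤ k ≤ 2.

H_0 = Z,  H_1 = Z/2Z,  H_2 = 0.

Fix the vertex order v_0 < v_1 < v_2 < v_3 < v_4 < v_5 and write every simplex with vertices in increasing order. Then dim K = 2 and the simplices of K are:

  0-simplices (6): [v_0], [v_1], [v_2], [v_3], [v_4], [v_5]
  1-simplices (15): (15 of them)
  2-simplices (10): [v_0,v_1,v_4], [v_0,v_1,v_5], [v_0,v_2,v_3], [v_0,v_2,v_5], [v_0,v_3,v_4], [v_1,v_2,v_3], [v_1,v_2,v_4], [v_1,v_3,v_5], [v_2,v_4,v_5], [v_3,v_4,v_5]

so the chain groups are C_0 ≅ Z^6, C_1 ≅ Z^15, C_2 ≅ Z^10.

Boundary ∂_1: C_1 → C_0 sends each edge [p,q] (with p < q) to q − p.
The 6×15 boundary matrix has rank 5 and Smith normal form diag(1,1,1,1,1).

The boundary map ∂_2: C_2 → C_1 sends each 2-simplex [p,q,r] to [q,r] − [p,r] + [p,q]. For instance
  ∂[v_0,v_2,v_3] = [v_2,v_3] − [v_0,v_3] + [v_0,v_2],
  ∂[v_1,v_2,v_4] = [v_2,v_4] − [v_1,v_4] + [v_1,v_2].
The 15×10 boundary matrix has rank 10 and Smith normal form diag(1,1,1,1,1,1,1,1,1,2).

Reading off H_k = ker ∂_k / im ∂_{k+1}:

  H_0: rank C_0 − rank ∂_1 = 6 − 5 = 1, and the invariant factors of ∂_1 are all 1, so H_0 ≅ Z.
  H_1: rank ker ∂_1 − rank ∂_2 = (15 − 5) − 10 = 0, and ∂_2 has invariant factor 2 > 1, so H_1 ≅ Z/2Z.
  H_2: rank ker ∂_2 − rank ∂_3 = (10 − 10) − 0 = 0, and there is no ∂_3, so H_2 ≅ 0.

(K is a triangulation of the real projective plane RP^2.)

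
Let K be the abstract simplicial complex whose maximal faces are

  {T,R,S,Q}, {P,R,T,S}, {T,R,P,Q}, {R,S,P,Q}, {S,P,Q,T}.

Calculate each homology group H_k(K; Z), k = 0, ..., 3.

Fix the vertex order P < Q < R < S < T and write every simplex with vertices in increasing order. Then dim K = 3 and the simplices of K are:

  0-simplices (5): P, Q, R, S, T
  1-simplices (10): PQ, PR, PS, PT, QR, QS, QT, RS, RT, ST
  2-simplices (10): PQR, PQS, PQT, PRS, PRT, PST, QRS, QRT, QST, RST
  3-simplices (5): PQRS, PQRT, PQST, PRST, QRST

Hence C_0 ≅ Z^5, C_1 ≅ Z^10, C_2 ≅ Z^10, C_3 ≅ Z^5.

∂_1: C_1 → C_0 sends each edge [p,q] (with p < q) to q − p. For instance
  ∂PR = R − P.
The resulting 5×10 matrix has rank 4, and its Smith normal form has invariant factors (1,1,1,1).

Boundary ∂_2: C_2 → C_1 maps a triangle to the signed sum of its edges. For instance
  ∂PQR = QR − PR + PQ,
  ∂QST = ST − QT + QS.
The resulting 10×10 matrix has rank 6, and its Smith normal form has invariant factors (1,1,1,1,1,1).

∂_3: C_3 → C_2 sends each 3-simplex σ to the alternating sum Σ_i (−1)^i (σ with its i-th vertex removed). For instance
  ∂PQST = QST − PST + PQT − PQS,
  ∂PRST = RST − PST + PRT − PRS.
The 10×5 boundary matrix has rank 4 and Smith normal form diag(1,1,1,1).

Computing H_k = (kernel of ∂_k) / (image of ∂_{k+1}):

  H_0: rank C_0 − rank ∂_1 = 5 − 4 = 1, and the invariant factors of ∂_1 are all 1, so H_0 ≅ Z.
  H_1: rank ker ∂_1 − rank ∂_2 = (10 − 4) − 6 = 0, and the invariant factors of ∂_2 are all 1, so H_1 ≅ 0.
  H_2: rank ker ∂_2 − rank ∂_3 = (10 − 6) − 4 = 0, and the invariant factors of ∂_3 are all 1, so H_2 ≅ 0.
  H_3: rank ker ∂_3 − rank ∂_4 = (5 − 4) − 0 = 1, and there is no ∂_4, so H_3 ≅ Z.

As a check, the Euler characteristic is 5 − 10 + 10 − 5 = 0, which agrees with 1 − 0 + 0 − 1 = 0.

H_0 = Z,  H_1 = 0,  H_2 = 0,  H_3 = Z.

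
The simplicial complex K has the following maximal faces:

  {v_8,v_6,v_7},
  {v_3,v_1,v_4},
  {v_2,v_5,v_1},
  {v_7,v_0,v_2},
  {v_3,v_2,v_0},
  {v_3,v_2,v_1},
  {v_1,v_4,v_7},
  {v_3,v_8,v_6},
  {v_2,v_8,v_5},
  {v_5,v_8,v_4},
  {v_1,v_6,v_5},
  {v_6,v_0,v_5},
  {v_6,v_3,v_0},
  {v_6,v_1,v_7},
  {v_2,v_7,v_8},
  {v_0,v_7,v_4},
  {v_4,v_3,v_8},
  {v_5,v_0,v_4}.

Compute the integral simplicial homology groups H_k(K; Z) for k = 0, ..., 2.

H_0 ≅ Z,  H_1 ≅ Z^2,  H_2 ≅ Z.

Take the total order v_0 < v_1 < v_2 < v_3 < v_4 < v_5 < v_6 < v_7 < v_8 on the vertex set. Then K (dimension 2) consists of the simplices:

  0-simplices (9): [v_0], [v_1], [v_2], [v_3], [v_4], [v_5], [v_6], [v_7], [v_8]
  1-simplices (27): (27 of them)
  2-simplices (18): (18 of them)

so the chain groups are C_0 ≅ Z^9, C_1 ≅ Z^27, C_2 ≅ Z^18.

The boundary map ∂_1: C_1 → C_0 sends each edge [p,q] (with p < q) to q − p.
The 9×27 boundary matrix has rank 8 and Smith normal form diag(1,1,1,1,1,1,1,1).

Boundary ∂_2: C_2 → C_1 maps a triangle to the signed sum of its edges. For instance
  ∂[v_1,v_2,v_5] = [v_2,v_5] − [v_1,v_5] + [v_1,v_2],
  ∂[v_1,v_3,v_4] = [v_3,v_4] − [v_1,v_4] + [v_1,v_3].
The 27×18 boundary matrix has rank 17 and Smith normal form diag(1,1,1,1,1,1,1,1,1,1,1,1,1,1,1,1,1).

Reading off H_k = ker ∂_k / im ∂_{k+1}:

  H_0: rank C_0 − rank ∂_1 = 9 − 8 = 1, and the invariant factors of ∂_1 are all 1, so H_0 = Z.
  H_1: rank ker ∂_1 − rank ∂_2 = (27 − 8) − 17 = 2, and the invariant factors of ∂_2 are all 1, so H_1 = Z^2.
  H_2: rank ker ∂_2 − rank ∂_3 = (18 − 17) − 0 = 1, and there is no ∂_3, so H_2 = Z.

As a check, the Euler characteristic is 9 − 27 + 18 = 0, which agrees with 1 − 2 + 1 = 0.
(K is a triangulation of the torus T^2.)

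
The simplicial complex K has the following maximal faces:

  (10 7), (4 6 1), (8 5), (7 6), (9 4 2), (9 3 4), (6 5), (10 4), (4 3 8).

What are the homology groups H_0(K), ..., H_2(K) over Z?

We work with the vertex ordering 1 < 2 < 3 < 4 < 5 < 6 < 7 < 8 < 9 < 10. The simplices of K, each written with vertices in increasing order, are:

  0-simplices (10): [1], [2], [3], [4], [5], [6], [7], [8], [9], [10]
  1-simplices (15): [1,4], [1,6], [2,4], [2,9], [3,4], [3,8], [3,9], [4,6], [4,8], [4,9], [4,10], [5,6], [5,8], [6,7], [7,10]
  2-simplices (4): [1,4,6], [2,4,9], [3,4,8], [3,4,9]

so the chain groups are C_0 ≅ Z^10, C_1 ≅ Z^15, C_2 ≅ Z^4.

Boundary ∂_1: C_1 → C_0 is given by ∂[p,q] = [q] − [p]. For instance
  ∂[3,9] = [9] − [3].
This gives a 10×15 integer matrix of rank 9; reducing to Smith normal form yields diagonal entries (1,1,1,1,1,1,1,1,1).

Boundary ∂_2: C_2 → C_1 acts by ∂[p,q,r] = [q,r] − [p,r] + [p,q]. For instance
  ∂[2,4,9] = [4,9] − [2,9] + [2,4],
  ∂[1,4,6] = [4,6] − [1,6] + [1,4].
This gives a 15×4 integer matrix of rank 4; reducing to Smith normal form yields diagonal entries (1,1,1,1).

From H_k ≅ ker(∂_k) / im(∂_{k+1}) we obtain:

  H_0: rank C_0 − rank ∂_1 = 10 − 9 = 1, and the invariant factors of ∂_1 are all 1, so H_0 ≅ Z.
  H_1: rank ker ∂_1 − rank ∂_2 = (15 − 9) − 4 = 2, and the invariant factors of ∂_2 are all 1, so H_1 ≅ Z^2.
  H_2: rank ker ∂_2 − rank ∂_3 = (4 − 4) − 0 = 0, and there is no ∂_3, so H_2 ≅ 0.

As a check, the Euler characteristic is 10 − 15 + 4 = -1, which agrees with 1 − 2 + 0 = -1.

H_0 ≅ Z,  H_1 ≅ Z^2,  H_2 = 0.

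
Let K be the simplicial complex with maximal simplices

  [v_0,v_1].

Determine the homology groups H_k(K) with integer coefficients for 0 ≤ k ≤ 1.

Fix the vertex order v_0 < v_1 and write every simplex with vertices in increasing order. Then dim K = 1 and the simplices of K are:

  0-simplices (2): [v_0], [v_1]
  1-simplices (1): [v_0,v_1]

Hence C_0 ≅ Z^2, C_1 ≅ Z^1.

Boundary ∂_1: C_1 → C_0 sends each edge [p,q] (with p < q) to q − p. For instance
  ∂[v_0,v_1] = [v_1] − [v_0].
The resulting 2×1 matrix has rank 1, and its Smith normal form has invariant factors (1).

From H_k ≅ ker(∂_k) / im(∂_{k+1}) we obtain:

  H_0: rank C_0 − rank ∂_1 = 2 − 1 = 1, and the invariant factors of ∂_1 are all 1, so H_0 = Z.
  H_1: rank ker ∂_1 − rank ∂_2 = (1 − 1) − 0 = 0, and there is no ∂_2, so H_1 = 0.

H_0 = Z,  H_1 = 0.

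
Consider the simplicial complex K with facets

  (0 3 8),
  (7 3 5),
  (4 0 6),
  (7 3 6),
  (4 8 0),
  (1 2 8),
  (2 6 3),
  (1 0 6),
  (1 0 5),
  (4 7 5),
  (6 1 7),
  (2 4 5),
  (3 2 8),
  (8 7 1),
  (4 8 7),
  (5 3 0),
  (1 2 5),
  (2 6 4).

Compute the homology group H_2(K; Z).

Fix the vertex order 0 < 1 < 2 < 3 < 4 < 5 < 6 < 7 < 8 and write every simplex with vertices in increasing order. Then dim K = 2 and the simplices of K are:

  0-simplices (9): [0], [1], [2], [3], [4], [5], [6], [7], [8]
  1-simplices (27): (27 of them)
  2-simplices (18): [0,1,5], [0,1,6], [0,3,5], [0,3,8], [0,4,6], [0,4,8], [1,2,5], [1,2,8], [1,6,7], [1,7,8], [2,3,6], [2,3,8], [2,4,5], [2,4,6], [3,5,7], [3,6,7], [4,5,7], [4,7,8]

giving chain groups C_0 ≅ Z^9, C_1 ≅ Z^27, C_2 ≅ Z^18.

∂_1: C_1 → C_0 is given by ∂[p,q] = [q] − [p]. For instance
  ∂[7,8] = [8] − [7].
As a 9×27 matrix over Z this has rank 8, with invariant factors (1,1,1,1,1,1,1,1).

∂_2: C_2 → C_1 sends each 2-simplex [p,q,r] to [q,r] − [p,r] + [p,q]. For instance
  ∂[0,1,6] = [1,6] − [0,6] + [0,1],
  ∂[2,3,6] = [3,6] − [2,6] + [2,3].
The resulting 27×18 matrix has rank 17, and its Smith normal form has invariant factors (1,1,1,1,1,1,1,1,1,1,1,1,1,1,1,1,1).

Computing H_k = (kernel of ∂_k) / (image of ∂_{k+1}):

  H_2: rank ker ∂_2 − rank ∂_3 = (18 − 17) − 0 = 1, and there is no ∂_3, so H_2 = Z.

H_2 ≅ Z.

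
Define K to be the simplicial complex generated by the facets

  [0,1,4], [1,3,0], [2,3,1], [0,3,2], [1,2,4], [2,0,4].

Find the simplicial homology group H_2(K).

H_2 = Z.

Order the vertices as 0 < 1 < 2 < 3 < 4. Listing each simplex with vertices in this order, K has dimension 2 with simplices:

  0-simplices (5): [0], [1], [2], [3], [4]
  1-simplices (9): [0,1], [0,2], [0,3], [0,4], [1,2], [1,3], [1,4], [2,3], [2,4]
  2-simplices (6): [0,1,3], [0,1,4], [0,2,3], [0,2,4], [1,2,3], [1,2,4]

so the chain groups are C_0 ≅ Z^5, C_1 ≅ Z^9, C_2 ≅ Z^6.

Boundary ∂_1: C_1 → C_0 maps an edge to its endpoints' difference, ∂[p,q] = q − p.
As a 5×9 matrix over Z this has rank 4, with invariant factors (1,1,1,1).

Boundary ∂_2: C_2 → C_1 maps a triangle to the signed sum of its edges. For instance
  ∂[0,2,4] = [2,4] − [0,4] + [0,2],
  ∂[0,2,3] = [2,3] − [0,3] + [0,2].
The resulting 9×6 matrix has rank 5, and its Smith normal form has invariant factors (1,1,1,1,1).

Computing H_k = (kernel of ∂_k) / (image of ∂_{k+1}):

  H_2: rank ker ∂_2 − rank ∂_3 = (6 − 5) − 0 = 1, and there is no ∂_3, so H_2 ≅ Z.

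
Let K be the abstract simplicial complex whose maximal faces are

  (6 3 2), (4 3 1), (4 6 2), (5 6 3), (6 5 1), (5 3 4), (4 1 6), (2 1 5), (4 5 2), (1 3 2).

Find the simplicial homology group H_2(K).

K has 6 vertices, 15 edges, 10 triangles.
rank ∂_2 = 10, rank ∂_3 = 0 ⇒ b_2 = 10 − 10 − 0 = 0. So H_2 ≅ 0.

H_2 ≅ 0.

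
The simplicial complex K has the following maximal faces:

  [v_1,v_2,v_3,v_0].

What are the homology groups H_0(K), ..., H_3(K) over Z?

K has 4 vertices, 6 edges, 4 triangles, 1 3-simplex.
rank ∂_0 = 0, rank ∂_1 = 3 ⇒ b_0 = 4 − 0 − 3 = 1; all invariant factors of ∂_1 are 1 so no torsion. So H_0 ≅ Z.
rank ∂_1 = 3, rank ∂_2 = 3 ⇒ b_1 = 6 − 3 − 3 = 0; all invariant factors of ∂_2 are 1 so no torsion. So H_1 ≅ 0.
rank ∂_2 = 3, rank ∂_3 = 1 ⇒ b_2 = 4 − 3 − 1 = 0; all invariant factors of ∂_3 are 1 so no torsion. So H_2 ≅ 0.
rank ∂_3 = 1, rank ∂_4 = 0 ⇒ b_3 = 1 − 1 − 0 = 0. So H_3 ≅ 0.

H_0 = Z,  H_1 = 0,  H_2 = 0,  H_3 = 0.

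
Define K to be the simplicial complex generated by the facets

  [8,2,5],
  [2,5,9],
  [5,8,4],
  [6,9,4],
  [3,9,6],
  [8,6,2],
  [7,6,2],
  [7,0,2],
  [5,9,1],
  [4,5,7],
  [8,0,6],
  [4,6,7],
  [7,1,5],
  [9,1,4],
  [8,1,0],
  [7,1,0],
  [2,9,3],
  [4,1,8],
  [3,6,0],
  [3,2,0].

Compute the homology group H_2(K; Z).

H_2 ≅ 0.

Fix the vertex order 0 < 1 < 2 < 3 < 4 < 5 < 6 < 7 < 8 < 9 and write every simplex with vertices in increasing order. Then dim K = 2 and the simplices of K are:

  0-simplices (10): [0], [1], [2], [3], [4], [5], [6], [7], [8], [9]
  1-simplices (30): (30 of them)
  2-simplices (20): (20 of them)

Hence C_0 ≅ Z^10, C_1 ≅ Z^30, C_2 ≅ Z^20.

The boundary map ∂_1: C_1 → C_0 maps an edge to its endpoints' difference, ∂[p,q] = q − p. For instance
  ∂[0,2] = [2] − [0].
The resulting 10×30 matrix has rank 9, and its Smith normal form has invariant factors (1,1,1,1,1,1,1,1,1).

∂_2: C_2 → C_1 sends each 2-simplex [p,q,r] to [q,r] − [p,r] + [p,q]. For instance
  ∂[2,5,9] = [5,9] − [2,9] + [2,5],
  ∂[2,3,9] = [3,9] − [2,9] + [2,3].
The resulting 30×20 matrix has rank 20, and its Smith normal form has invariant factors (1,1,1,1,1,1,1,1,1,1,1,1,1,1,1,1,1,1,1,2).

Computing H_k = (kernel of ∂_k) / (image of ∂_{k+1}):

  H_2: rank ker ∂_2 − rank ∂_3 = (20 − 20) − 0 = 0, and there is no ∂_3, so H_2 ≅ 0.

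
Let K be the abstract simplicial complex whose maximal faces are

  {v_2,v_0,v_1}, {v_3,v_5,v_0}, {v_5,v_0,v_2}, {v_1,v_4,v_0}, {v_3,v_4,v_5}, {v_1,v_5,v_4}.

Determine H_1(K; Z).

H_1 = Z.

Fix the vertex order v_0 < v_1 < v_2 < v_3 < v_4 < v_5 and write every simplex with vertices in increasing order. Then dim K = 2 and the simplices of K are:

  0-simplices (6): [v_0], [v_1], [v_2], [v_3], [v_4], [v_5]
  1-simplices (12): [v_0,v_1], [v_0,v_2], [v_0,v_3], [v_0,v_4], [v_0,v_5], [v_1,v_2], [v_1,v_4], [v_1,v_5], [v_2,v_5], [v_3,v_4], [v_3,v_5], [v_4,v_5]
  2-simplices (6): [v_0,v_1,v_2], [v_0,v_1,v_4], [v_0,v_2,v_5], [v_0,v_3,v_5], [v_1,v_4,v_5], [v_3,v_4,v_5]

Hence C_0 ≅ Z^6, C_1 ≅ Z^12, C_2 ≅ Z^6.

∂_1: C_1 → C_0 sends each edge [p,q] (with p < q) to q − p. For instance
  ∂[v_0,v_4] = [v_4] − [v_0].
This gives a 6×12 integer matrix of rank 5; reducing to Smith normal form yields diagonal entries (1,1,1,1,1).

∂_2: C_2 → C_1 sends each 2-simplex [p,q,r] to [q,r] − [p,r] + [p,q]. For instance
  ∂[v_0,v_1,v_2] = [v_1,v_2] − [v_0,v_2] + [v_0,v_1],
  ∂[v_0,v_1,v_4] = [v_1,v_4] − [v_0,v_4] + [v_0,v_1].
As a 12×6 matrix over Z this has rank 6, with invariant factors (1,1,1,1,1,1).

Reading off H_k = ker ∂_k / im ∂_{k+1}:

  H_1: rank ker ∂_1 − rank ∂_2 = (12 − 5) − 6 = 1, and the invariant factors of ∂_2 are all 1, so H_1 = Z.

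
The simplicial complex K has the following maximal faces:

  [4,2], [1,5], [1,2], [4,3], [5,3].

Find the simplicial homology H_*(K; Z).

Order the vertices as 1 < 2 < 3 < 4 < 5. Listing each simplex with vertices in this order, K has dimension 1 with simplices:

  0-simplices (5): [1], [2], [3], [4], [5]
  1-simplices (5): [1,2], [1,5], [2,4], [3,4], [3,5]

so the chain groups are C_0 ≅ Z^5, C_1 ≅ Z^5.

The boundary map ∂_1: C_1 → C_0 is given by ∂[p,q] = [q] − [p].
The resulting 5×5 matrix has rank 4, and its Smith normal form has invariant factors (1,1,1,1).

Reading off H_k = ker ∂_k / im ∂_{k+1}:

  H_0: rank C_0 − rank ∂_1 = 5 − 4 = 1, and the invariant factors of ∂_1 are all 1, so H_0 = Z.
  H_1: rank ker ∂_1 − rank ∂_2 = (5 − 4) − 0 = 1, and there is no ∂_2, so H_1 = Z.

(K is a triangulation of the circle S^1.)

H_0 ≅ Z,  H_1 ≅ Z.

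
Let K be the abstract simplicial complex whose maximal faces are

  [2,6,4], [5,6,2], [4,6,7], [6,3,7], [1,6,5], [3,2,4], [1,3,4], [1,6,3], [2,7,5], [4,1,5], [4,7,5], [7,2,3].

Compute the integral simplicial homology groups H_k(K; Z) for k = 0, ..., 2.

H_0 = Z,  H_1 = Z/2Z,  H_2 = 0.

We work with the vertex ordering 1 < 2 < 3 < 4 < 5 < 6 < 7. The simplices of K, each written with vertices in increasing order, are:

  0-simplices (7): [1], [2], [3], [4], [5], [6], [7]
  1-simplices (18): [1,3], [1,4], [1,5], [1,6], [2,3], [2,4], [2,5], [2,6], [2,7], [3,4], [3,6], [3,7], [4,5], [4,6], [4,7], [5,6], [5,7], [6,7]
  2-simplices (12): [1,3,4], [1,3,6], [1,4,5], [1,5,6], [2,3,4], [2,3,7], [2,4,6], [2,5,6], [2,5,7], [3,6,7], [4,5,7], [4,6,7]

giving chain groups C_0 ≅ Z^7, C_1 ≅ Z^18, C_2 ≅ Z^12.

∂_1: C_1 → C_0 sends each edge [p,q] (with p < q) to q − p.
The resulting 7×18 matrix has rank 6, and its Smith normal form has invariant factors (1,1,1,1,1,1).

∂_2: C_2 → C_1 sends each 2-simplex [p,q,r] to [q,r] − [p,r] + [p,q]. For instance
  ∂[4,6,7] = [6,7] − [4,7] + [4,6],
  ∂[4,5,7] = [5,7] − [4,7] + [4,5].
As a 18×12 matrix over Z this has rank 12, with invariant factors (1,1,1,1,1,1,1,1,1,1,1,2).

Computing H_k = (kernel of ∂_k) / (image of ∂_{k+1}):

  H_0: rank C_0 − rank ∂_1 = 7 − 6 = 1, and the invariant factors of ∂_1 are all 1, so H_0 ≅ Z.
  H_1: rank ker ∂_1 − rank ∂_2 = (18 − 6) − 12 = 0, and ∂_2 has invariant factor 2 > 1, so H_1 ≅ Z/2Z.
  H_2: rank ker ∂_2 − rank ∂_3 = (12 − 12) − 0 = 0, and there is no ∂_3, so H_2 ≅ 0.

As a check, the Euler characteristic is 7 − 18 + 12 = 1, which agrees with 1 − 0 + 0 = 1.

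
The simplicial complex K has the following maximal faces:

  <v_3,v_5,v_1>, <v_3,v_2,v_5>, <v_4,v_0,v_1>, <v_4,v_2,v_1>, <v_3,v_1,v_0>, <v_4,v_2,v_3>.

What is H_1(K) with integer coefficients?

H_1 = Z.

Order the vertices as v_0 < v_1 < v_2 < v_3 < v_4 < v_5. Listing each simplex with vertices in this order, K has dimension 2 with simplices:

  0-simplices (6): [v_0], [v_1], [v_2], [v_3], [v_4], [v_5]
  1-simplices (12): [v_0,v_1], [v_0,v_3], [v_0,v_4], [v_1,v_2], [v_1,v_3], [v_1,v_4], [v_1,v_5], [v_2,v_3], [v_2,v_4], [v_2,v_5], [v_3,v_4], [v_3,v_5]
  2-simplices (6): [v_0,v_1,v_3], [v_0,v_1,v_4], [v_1,v_2,v_4], [v_1,v_3,v_5], [v_2,v_3,v_4], [v_2,v_3,v_5]

giving chain groups C_0 ≅ Z^6, C_1 ≅ Z^12, C_2 ≅ Z^6.

Boundary ∂_1: C_1 → C_0 sends each edge [p,q] (with p < q) to q − p.
The 6×12 boundary matrix has rank 5 and Smith normal form diag(1,1,1,1,1).

∂_2: C_2 → C_1 sends each 2-simplex [p,q,r] to [q,r] − [p,r] + [p,q]. For instance
  ∂[v_2,v_3,v_5] = [v_3,v_5] − [v_2,v_5] + [v_2,v_3],
  ∂[v_0,v_1,v_4] = [v_1,v_4] − [v_0,v_4] + [v_0,v_1].
As a 12×6 matrix over Z this has rank 6, with invariant factors (1,1,1,1,1,1).

Now H_k = ker ∂_k / im ∂_{k+1}, so:

  H_1: rank ker ∂_1 − rank ∂_2 = (12 − 5) − 6 = 1, and the invariant factors of ∂_2 are all 1, so H_1 ≅ Z.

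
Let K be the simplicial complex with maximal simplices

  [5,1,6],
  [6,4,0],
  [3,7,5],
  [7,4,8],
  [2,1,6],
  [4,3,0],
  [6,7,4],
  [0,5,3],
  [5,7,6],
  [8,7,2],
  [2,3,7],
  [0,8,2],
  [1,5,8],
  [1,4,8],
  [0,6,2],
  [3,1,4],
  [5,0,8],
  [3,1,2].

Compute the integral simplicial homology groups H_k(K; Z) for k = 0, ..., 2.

Take the total order 0 < 1 < 2 < 3 < 4 < 5 < 6 < 7 < 8 on the vertex set. Then K (dimension 2) consists of the simplices:

  0-simplices (9): [0], [1], [2], [3], [4], [5], [6], [7], [8]
  1-simplices (27): (27 of them)
  2-simplices (18): [0,2,6], [0,2,8], [0,3,4], [0,3,5], [0,4,6], [0,5,8], [1,2,3], [1,2,6], [1,3,4], [1,4,8], [1,5,6], [1,5,8], [2,3,7], [2,7,8], [3,5,7], [4,6,7], [4,7,8], [5,6,7]

giving chain groups C_0 ≅ Z^9, C_1 ≅ Z^27, C_2 ≅ Z^18.

Boundary ∂_1: C_1 → C_0 maps an edge to its endpoints' difference, ∂[p,q] = q − p. For instance
  ∂[1,6] = [6] − [1].
The 9×27 boundary matrix has rank 8 and Smith normal form diag(1,1,1,1,1,1,1,1).

∂_2: C_2 → C_1 sends each 2-simplex [p,q,r] to [q,r] − [p,r] + [p,q]. For instance
  ∂[1,4,8] = [4,8] − [1,8] + [1,4],
  ∂[1,3,4] = [3,4] − [1,4] + [1,3].
As a 27×18 matrix over Z this has rank 17, with invariant factors (1,1,1,1,1,1,1,1,1,1,1,1,1,1,1,1,1).

Now H_k = ker ∂_k / im ∂_{k+1}, so:

  H_0: rank C_0 − rank ∂_1 = 9 − 8 = 1, and the invariant factors of ∂_1 are all 1, so H_0 ≅ Z.
  H_1: rank ker ∂_1 − rank ∂_2 = (27 − 8) − 17 = 2, and the invariant factors of ∂_2 are all 1, so H_1 ≅ Z^2.
  H_2: rank ker ∂_2 − rank ∂_3 = (18 − 17) − 0 = 1, and there is no ∂_3, so H_2 ≅ Z.

H_0 ≅ Z,  H_1 ≅ Z^2,  H_2 ≅ Z.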